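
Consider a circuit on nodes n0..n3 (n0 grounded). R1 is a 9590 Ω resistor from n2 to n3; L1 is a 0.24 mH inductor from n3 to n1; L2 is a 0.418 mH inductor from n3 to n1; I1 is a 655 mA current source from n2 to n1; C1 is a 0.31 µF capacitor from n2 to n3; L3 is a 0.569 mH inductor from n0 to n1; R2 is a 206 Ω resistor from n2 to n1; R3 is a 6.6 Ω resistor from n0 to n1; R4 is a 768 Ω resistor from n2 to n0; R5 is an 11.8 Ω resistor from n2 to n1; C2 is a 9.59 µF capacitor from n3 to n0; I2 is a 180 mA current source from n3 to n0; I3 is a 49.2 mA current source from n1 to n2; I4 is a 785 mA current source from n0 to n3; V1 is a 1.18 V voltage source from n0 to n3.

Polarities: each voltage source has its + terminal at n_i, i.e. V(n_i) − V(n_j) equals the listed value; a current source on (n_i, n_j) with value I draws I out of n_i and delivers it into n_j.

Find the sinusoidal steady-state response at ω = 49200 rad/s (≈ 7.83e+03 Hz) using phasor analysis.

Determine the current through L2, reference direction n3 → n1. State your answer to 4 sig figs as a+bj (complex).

-0.04085+0.02379j A

Element admittances at ω=49200 rad/s:
  Y(R1) = 0.0001043+0.000j S between n2,n3
  Y(L1) = 0.000-0.08469j S between n3,n1
  Y(L2) = 0.000-0.04862j S between n3,n1
  I1: injects 0.655 A into n1 (from n2)
  Y(C1) = 0.000+0.01525j S between n2,n3
  Y(L3) = 0.000-0.03572j S between n0,n1
  Y(R2) = 0.004854+0.000j S between n2,n1
  Y(R3) = 0.1515+0.000j S between n0,n1
  Y(R4) = 0.001302+0.000j S between n2,n0
  Y(R5) = 0.08475+0.000j S between n2,n1
  Y(C2) = 0.000+0.4718j S between n3,n0
  I2: injects 0.18 A into n0 (from n3)
  I3: injects 0.0492 A into n2 (from n1)
  I4: injects 0.785 A into n3 (from n0)
  V1: constraint V(n0)−V(n3) = 1.18
Assemble and solve the 4×4 MNA system:
  V(n1)=-0.6908+0.8402j  V(n2)=-7.035+1.808j  V(n3)=-1.180+0.000j
  i(V1)=-0.6888-0.4024j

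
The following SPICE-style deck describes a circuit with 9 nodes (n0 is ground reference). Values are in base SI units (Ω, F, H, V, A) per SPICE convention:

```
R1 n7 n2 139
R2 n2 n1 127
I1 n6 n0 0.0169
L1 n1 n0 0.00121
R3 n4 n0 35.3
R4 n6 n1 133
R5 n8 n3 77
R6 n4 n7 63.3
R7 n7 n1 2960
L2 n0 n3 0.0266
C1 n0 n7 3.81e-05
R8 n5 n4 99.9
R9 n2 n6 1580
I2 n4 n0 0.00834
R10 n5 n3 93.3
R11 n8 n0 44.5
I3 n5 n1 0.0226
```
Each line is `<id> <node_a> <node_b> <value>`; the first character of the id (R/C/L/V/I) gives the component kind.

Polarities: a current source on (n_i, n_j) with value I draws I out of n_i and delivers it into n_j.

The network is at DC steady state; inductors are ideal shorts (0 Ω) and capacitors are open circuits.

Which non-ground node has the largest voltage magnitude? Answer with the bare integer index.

6

Element admittances at DC:
  Y(R1) = 0.007194 S between n7,n2
  Y(R2) = 0.007874 S between n2,n1
  I1: injects 0.0169 A into n0 (from n6)
  L1: short n1↔n0 (DC inductor)
  Y(R3) = 0.02833 S between n4,n0
  Y(R4) = 0.007519 S between n6,n1
  Y(R5) = 0.01299 S between n8,n3
  Y(R6) = 0.01580 S between n4,n7
  Y(R7) = 0.0003378 S between n7,n1
  L2: short n0↔n3 (DC inductor)
  Y(C1) = 0.000 S between n0,n7
  Y(R8) = 0.01001 S between n5,n4
  Y(R9) = 0.0006329 S between n2,n6
  I2: injects 0.00834 A into n0 (from n4)
  Y(R10) = 0.01072 S between n5,n3
  Y(R11) = 0.02247 S between n8,n0
  I3: injects 0.0226 A into n1 (from n5)
Assemble and solve the 10×10 MNA system:
  V(n1)=0.000  V(n2)=-0.2919  V(n3)=0.000  V(n4)=-0.5356  V(n5)=-1.349  V(n6)=-2.096  V(n7)=-0.4527  V(n8)=0.000
  i(L1)=0.004390  i(L2)=0.01446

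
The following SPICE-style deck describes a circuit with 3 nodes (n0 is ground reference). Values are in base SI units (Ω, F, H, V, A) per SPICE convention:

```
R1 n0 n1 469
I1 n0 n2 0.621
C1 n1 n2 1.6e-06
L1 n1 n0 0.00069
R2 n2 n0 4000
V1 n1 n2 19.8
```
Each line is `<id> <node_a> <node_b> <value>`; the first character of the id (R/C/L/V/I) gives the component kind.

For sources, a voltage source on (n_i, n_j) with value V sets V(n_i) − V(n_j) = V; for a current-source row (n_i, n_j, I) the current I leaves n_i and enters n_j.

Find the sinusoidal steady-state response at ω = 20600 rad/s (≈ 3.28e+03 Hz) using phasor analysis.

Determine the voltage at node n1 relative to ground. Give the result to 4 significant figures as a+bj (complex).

Apply KCL at each of the 2 non-ground nodes and solve the resulting linear system.
Node n1: branches {R1, C1, L1, V1} → V_1 = 0.3009+8.887j
Node n2: branches {I1, C1, R2, V1} → V_2 = -19.50+8.887j
Source currents: i(V1)=-0.6259-0.6504j

0.3009+8.887j V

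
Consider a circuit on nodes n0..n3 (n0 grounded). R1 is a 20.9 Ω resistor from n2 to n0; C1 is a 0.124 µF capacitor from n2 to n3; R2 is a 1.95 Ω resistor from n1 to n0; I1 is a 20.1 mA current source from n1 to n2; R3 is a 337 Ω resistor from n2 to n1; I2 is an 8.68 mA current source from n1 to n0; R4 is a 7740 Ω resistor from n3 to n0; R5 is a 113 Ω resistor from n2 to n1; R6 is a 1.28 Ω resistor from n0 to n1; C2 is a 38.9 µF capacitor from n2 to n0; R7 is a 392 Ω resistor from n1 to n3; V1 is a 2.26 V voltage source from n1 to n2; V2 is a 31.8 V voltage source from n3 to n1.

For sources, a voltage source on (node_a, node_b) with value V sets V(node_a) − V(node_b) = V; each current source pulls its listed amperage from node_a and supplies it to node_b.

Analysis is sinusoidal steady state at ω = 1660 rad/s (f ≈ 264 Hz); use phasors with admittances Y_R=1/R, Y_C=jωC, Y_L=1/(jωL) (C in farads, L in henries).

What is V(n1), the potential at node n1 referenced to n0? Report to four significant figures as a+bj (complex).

Element admittances at ω=1660 rad/s:
  Y(R1) = 0.04785+0.000j S between n2,n0
  Y(C1) = 0.000+0.0002058j S between n2,n3
  Y(R2) = 0.5128+0.000j S between n1,n0
  I1: injects 0.0201 A into n2 (from n1)
  Y(R3) = 0.002967+0.000j S between n2,n1
  I2: injects 0.00868 A into n0 (from n1)
  Y(R4) = 0.0001292+0.000j S between n3,n0
  Y(R5) = 0.008850+0.000j S between n2,n1
  Y(R6) = 0.7812+0.000j S between n0,n1
  Y(C2) = 0.000+0.06457j S between n2,n0
  Y(R7) = 0.002551+0.000j S between n1,n3
  V1: constraint V(n1)−V(n2) = 2.26
  V2: constraint V(n3)−V(n1) = 31.8
Assemble and solve the 5×5 MNA system:
  V(n1)=0.07610+0.1051j  V(n2)=-2.184+0.1051j  V(n3)=31.88+0.1051j
  i(V1)=-0.1581-0.1430j  i(V2)=-0.08524-0.007024j

0.07610+0.1051j V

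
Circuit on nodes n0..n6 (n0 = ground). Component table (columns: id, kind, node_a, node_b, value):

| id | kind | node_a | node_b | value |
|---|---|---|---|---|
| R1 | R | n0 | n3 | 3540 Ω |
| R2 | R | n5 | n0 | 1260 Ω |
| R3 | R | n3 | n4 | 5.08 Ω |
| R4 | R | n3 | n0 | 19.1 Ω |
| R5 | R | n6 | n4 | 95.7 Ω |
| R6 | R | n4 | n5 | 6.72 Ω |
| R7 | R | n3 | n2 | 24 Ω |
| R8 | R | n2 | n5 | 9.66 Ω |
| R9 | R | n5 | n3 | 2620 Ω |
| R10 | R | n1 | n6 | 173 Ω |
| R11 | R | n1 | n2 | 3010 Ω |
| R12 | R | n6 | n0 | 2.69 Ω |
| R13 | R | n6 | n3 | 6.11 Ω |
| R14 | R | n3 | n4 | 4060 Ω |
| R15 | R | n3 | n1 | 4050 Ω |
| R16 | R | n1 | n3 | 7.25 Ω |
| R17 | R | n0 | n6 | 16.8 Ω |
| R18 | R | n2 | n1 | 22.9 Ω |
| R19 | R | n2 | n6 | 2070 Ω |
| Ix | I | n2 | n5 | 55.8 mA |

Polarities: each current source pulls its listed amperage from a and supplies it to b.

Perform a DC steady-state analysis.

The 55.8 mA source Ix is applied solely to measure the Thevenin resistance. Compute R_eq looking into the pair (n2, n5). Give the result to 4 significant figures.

R_eq = 6.934 Ω

Apply KCL at each of the 6 non-ground nodes and solve the resulting linear system.
Node n1: branches {R10, R11, R15, R16, R18} → V_1 = -0.05087
Node n2: branches {R7, R8, R11, R18, R19, Ix} → V_2 = -0.2099
Node n3: branches {R1, R3, R4, R7, R9, R13, R14, R15, R16} → V_3 = -0.002361
Node n4: branches {R3, R5, R6, R14} → V_4 = 0.07262
Node n5: branches {R2, R6, R8, R9, Ix} → V_5 = 0.1770
Node n6: branches {R5, R10, R12, R13, R17, R19} → V_6 = -3.765e-05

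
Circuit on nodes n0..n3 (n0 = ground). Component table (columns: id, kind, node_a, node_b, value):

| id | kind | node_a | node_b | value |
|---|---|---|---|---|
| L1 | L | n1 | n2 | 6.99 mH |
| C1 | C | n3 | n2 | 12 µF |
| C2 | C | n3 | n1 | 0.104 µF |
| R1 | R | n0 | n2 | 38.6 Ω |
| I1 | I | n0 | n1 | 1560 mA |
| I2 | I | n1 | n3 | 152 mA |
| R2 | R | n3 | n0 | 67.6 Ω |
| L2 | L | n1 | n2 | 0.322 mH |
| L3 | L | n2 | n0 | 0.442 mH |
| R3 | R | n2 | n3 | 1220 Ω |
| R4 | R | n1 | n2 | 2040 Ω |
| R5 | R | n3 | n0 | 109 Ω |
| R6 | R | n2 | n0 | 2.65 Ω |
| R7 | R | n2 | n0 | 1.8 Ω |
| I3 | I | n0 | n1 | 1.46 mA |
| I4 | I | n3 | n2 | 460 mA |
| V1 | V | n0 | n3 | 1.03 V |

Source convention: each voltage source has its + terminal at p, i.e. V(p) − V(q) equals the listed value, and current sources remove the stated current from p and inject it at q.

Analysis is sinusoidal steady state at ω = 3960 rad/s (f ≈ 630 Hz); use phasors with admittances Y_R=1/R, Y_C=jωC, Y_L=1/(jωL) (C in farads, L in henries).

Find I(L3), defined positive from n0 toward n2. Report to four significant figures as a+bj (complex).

-0.4452+0.8701j A

Element admittances at ω=3960 rad/s:
  Y(L1) = 0.000-0.03613j S between n1,n2
  Y(C1) = 0.000+0.04752j S between n3,n2
  Y(C2) = 0.000+0.0004118j S between n3,n1
  Y(R1) = 0.02591+0.000j S between n0,n2
  I1: injects 1.56 A into n1 (from n0)
  I2: injects 0.152 A into n3 (from n1)
  Y(R2) = 0.01479+0.000j S between n3,n0
  Y(L2) = 0.000-0.7842j S between n1,n2
  Y(L3) = 0.000-0.5713j S between n2,n0
  Y(R3) = 0.0008197+0.000j S between n2,n3
  Y(R4) = 0.0004902+0.000j S between n1,n2
  Y(R5) = 0.009174+0.000j S between n3,n0
  Y(R6) = 0.3774+0.000j S between n2,n0
  Y(R7) = 0.5556+0.000j S between n2,n0
  I3: injects 0.00146 A into n1 (from n0)
  I4: injects 0.46 A into n2 (from n3)
  V1: constraint V(n0)−V(n3) = 1.03
Assemble and solve the 4×4 MNA system:
  V(n1)=1.525+2.499j  V(n2)=1.523+0.7792j  V(n3)=-1.030+0.000j
  i(V1)=0.3193-0.1230j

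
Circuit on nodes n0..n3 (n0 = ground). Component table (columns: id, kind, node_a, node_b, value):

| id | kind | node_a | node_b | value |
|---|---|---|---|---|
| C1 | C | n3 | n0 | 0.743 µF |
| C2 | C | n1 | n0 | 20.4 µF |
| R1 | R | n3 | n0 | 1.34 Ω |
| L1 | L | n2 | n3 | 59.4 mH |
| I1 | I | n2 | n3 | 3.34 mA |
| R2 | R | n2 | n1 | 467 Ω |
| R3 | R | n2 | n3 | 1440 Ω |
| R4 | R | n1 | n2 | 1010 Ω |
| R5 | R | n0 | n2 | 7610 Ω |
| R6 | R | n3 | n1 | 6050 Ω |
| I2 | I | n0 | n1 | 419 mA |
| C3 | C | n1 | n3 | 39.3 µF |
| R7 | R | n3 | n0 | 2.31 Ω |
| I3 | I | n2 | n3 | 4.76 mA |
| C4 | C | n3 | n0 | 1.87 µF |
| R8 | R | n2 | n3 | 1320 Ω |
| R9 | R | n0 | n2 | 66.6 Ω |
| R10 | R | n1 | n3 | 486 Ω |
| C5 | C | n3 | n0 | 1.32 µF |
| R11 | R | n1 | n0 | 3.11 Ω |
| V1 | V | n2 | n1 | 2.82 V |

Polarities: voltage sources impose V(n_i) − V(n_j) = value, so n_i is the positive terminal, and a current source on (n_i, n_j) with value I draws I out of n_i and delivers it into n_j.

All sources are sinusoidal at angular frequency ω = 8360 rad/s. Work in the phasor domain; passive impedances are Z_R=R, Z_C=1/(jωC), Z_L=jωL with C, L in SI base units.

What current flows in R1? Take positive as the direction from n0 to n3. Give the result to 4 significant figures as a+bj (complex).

-0.1091-0.04414j A

Element admittances at ω=8360 rad/s:
  Y(C1) = 0.000+0.006211j S between n3,n0
  Y(C2) = 0.000+0.1705j S between n1,n0
  Y(R1) = 0.7463+0.000j S between n3,n0
  Y(L1) = 0.000-0.002014j S between n2,n3
  I1: injects 0.00334 A into n3 (from n2)
  Y(R2) = 0.002141+0.000j S between n2,n1
  Y(R3) = 0.0006944+0.000j S between n2,n3
  Y(R4) = 0.0009901+0.000j S between n1,n2
  Y(R5) = 0.0001314+0.000j S between n0,n2
  Y(R6) = 0.0001653+0.000j S between n3,n1
  I2: injects 0.419 A into n1 (from n0)
  Y(C3) = 0.000+0.3285j S between n1,n3
  Y(R7) = 0.4329+0.000j S between n3,n0
  I3: injects 0.00476 A into n3 (from n2)
  Y(C4) = 0.000+0.01563j S between n3,n0
  Y(R8) = 0.0007576+0.000j S between n2,n3
  Y(R9) = 0.01502+0.000j S between n0,n2
  Y(R10) = 0.002058+0.000j S between n1,n3
  Y(C5) = 0.000+0.01104j S between n3,n0
  Y(R11) = 0.3215+0.000j S between n1,n0
  V1: constraint V(n2)−V(n1) = 2.82
Assemble and solve the 4×4 MNA system:
  V(n1)=0.3973-0.4227j  V(n2)=3.217-0.4227j  V(n3)=0.1462+0.05914j
  i(V1)=-0.06915+0.01329j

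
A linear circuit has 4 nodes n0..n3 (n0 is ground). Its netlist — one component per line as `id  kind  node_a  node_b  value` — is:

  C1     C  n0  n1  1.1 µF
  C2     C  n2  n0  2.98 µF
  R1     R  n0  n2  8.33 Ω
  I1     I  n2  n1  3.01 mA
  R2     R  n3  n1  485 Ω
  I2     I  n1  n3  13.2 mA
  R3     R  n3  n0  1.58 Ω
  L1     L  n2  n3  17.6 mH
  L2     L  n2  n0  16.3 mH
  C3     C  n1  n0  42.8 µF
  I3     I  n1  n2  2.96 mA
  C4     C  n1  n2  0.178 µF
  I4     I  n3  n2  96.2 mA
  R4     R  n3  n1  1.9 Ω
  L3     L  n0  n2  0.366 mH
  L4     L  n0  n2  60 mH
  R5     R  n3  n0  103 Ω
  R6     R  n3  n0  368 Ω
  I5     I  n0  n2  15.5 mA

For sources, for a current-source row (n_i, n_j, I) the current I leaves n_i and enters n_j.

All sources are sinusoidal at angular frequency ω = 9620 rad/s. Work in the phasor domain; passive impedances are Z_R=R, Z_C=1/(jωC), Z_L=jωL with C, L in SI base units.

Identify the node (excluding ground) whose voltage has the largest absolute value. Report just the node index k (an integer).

2

MNA unknowns: 3 node voltages V₁..V_3
C1: Y=0.000+0.01058j on G[0,1]
C2: Y=0.000+0.02867j on G[2,0]
R1: Y=0.1200+0.000j on G[0,2]
I1: z[2]−=0.00301, z[1]+=0.00301
R2: Y=0.002062+0.000j on G[3,1]
I2: z[1]−=0.0132, z[3]+=0.0132
R3: Y=0.6329+0.000j on G[3,0]
L1: Y=0.000-0.005906j on G[2,3]
L2: Y=0.000-0.006377j on G[2,0]
C3: Y=0.000+0.4117j on G[1,0]
I3: z[1]−=0.00296, z[2]+=0.00296
C4: Y=0.000+0.001712j on G[1,2]
I4: z[3]−=0.0962, z[2]+=0.0962
R4: Y=0.5263+0.000j on G[3,1]
L3: Y=0.000-0.2840j on G[0,2]
L4: Y=0.000-0.001733j on G[0,2]
R5: Y=0.009709+0.000j on G[3,0]
R6: Y=0.002717+0.000j on G[3,0]
I5: z[0]−=0.0155, z[2]+=0.0155
solve → V1=-0.05592+0.08026j, V2=0.1544+0.3481j, V3=-0.09431+0.03488j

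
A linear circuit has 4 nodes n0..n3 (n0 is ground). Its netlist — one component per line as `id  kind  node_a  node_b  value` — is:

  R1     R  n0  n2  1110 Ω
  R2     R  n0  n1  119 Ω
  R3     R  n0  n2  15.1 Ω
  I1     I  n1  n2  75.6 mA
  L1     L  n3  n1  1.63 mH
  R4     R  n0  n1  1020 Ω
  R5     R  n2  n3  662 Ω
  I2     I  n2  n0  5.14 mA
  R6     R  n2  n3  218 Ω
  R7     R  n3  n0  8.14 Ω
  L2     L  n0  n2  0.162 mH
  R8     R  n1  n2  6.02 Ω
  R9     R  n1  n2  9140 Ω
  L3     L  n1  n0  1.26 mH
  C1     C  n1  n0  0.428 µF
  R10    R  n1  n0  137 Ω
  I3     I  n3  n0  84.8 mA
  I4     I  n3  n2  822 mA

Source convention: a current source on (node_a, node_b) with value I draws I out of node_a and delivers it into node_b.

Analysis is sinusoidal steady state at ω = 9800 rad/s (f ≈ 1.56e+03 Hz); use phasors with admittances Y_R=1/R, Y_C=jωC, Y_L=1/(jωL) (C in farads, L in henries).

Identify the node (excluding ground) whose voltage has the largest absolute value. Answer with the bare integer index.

3

Element admittances at ω=9800 rad/s:
  Y(R1) = 0.0009009+0.000j S between n0,n2
  Y(R2) = 0.008403+0.000j S between n0,n1
  Y(R3) = 0.06623+0.000j S between n0,n2
  I1: injects 0.0756 A into n2 (from n1)
  Y(L1) = 0.000-0.06260j S between n3,n1
  Y(R4) = 0.0009804+0.000j S between n0,n1
  Y(R5) = 0.001511+0.000j S between n2,n3
  I2: injects 0.00514 A into n0 (from n2)
  Y(R6) = 0.004587+0.000j S between n2,n3
  Y(R7) = 0.1229+0.000j S between n3,n0
  Y(L2) = 0.000-0.6299j S between n0,n2
  Y(R8) = 0.1661+0.000j S between n1,n2
  Y(R9) = 0.0001094+0.000j S between n1,n2
  Y(L3) = 0.000-0.08098j S between n1,n0
  Y(C1) = 0.000+0.004194j S between n1,n0
  Y(R10) = 0.007299+0.000j S between n1,n0
  I3: injects 0.0848 A into n0 (from n3)
  I4: injects 0.822 A into n2 (from n3)
Assemble and solve the 3×3 MNA system:
  V(n1)=-1.923+1.220j  V(n2)=0.01750+0.8485j  V(n3)=-5.594-1.742j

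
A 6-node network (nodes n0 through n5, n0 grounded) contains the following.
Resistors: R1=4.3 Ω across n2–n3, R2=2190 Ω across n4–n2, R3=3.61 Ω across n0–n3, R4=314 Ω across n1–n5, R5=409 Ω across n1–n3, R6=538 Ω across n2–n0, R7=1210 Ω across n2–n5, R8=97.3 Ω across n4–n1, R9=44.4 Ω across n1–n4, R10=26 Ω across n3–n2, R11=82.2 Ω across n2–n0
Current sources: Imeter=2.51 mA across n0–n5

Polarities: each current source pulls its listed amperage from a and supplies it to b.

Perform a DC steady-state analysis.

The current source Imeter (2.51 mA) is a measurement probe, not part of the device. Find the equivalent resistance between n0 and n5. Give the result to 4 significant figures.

MNA unknowns: 5 node voltages V₁..V_5
R1: Y=0.2326 on G[2,3]
R2: Y=0.0004566 on G[4,2]
R3: Y=0.2770 on G[0,3]
R4: Y=0.003185 on G[1,5]
R5: Y=0.002445 on G[1,3]
R6: Y=0.001859 on G[2,0]
R7: Y=0.0008264 on G[2,5]
R8: Y=0.01028 on G[4,1]
R9: Y=0.02252 on G[1,4]
R10: Y=0.03846 on G[3,2]
R11: Y=0.01217 on G[2,0]
Imeter: z[0]−=0.00251, z[5]+=0.00251
solve → V1=0.5707, V2=0.01202, V3=0.008453, V4=0.5630, V5=1.081

R_eq = 430.8 Ω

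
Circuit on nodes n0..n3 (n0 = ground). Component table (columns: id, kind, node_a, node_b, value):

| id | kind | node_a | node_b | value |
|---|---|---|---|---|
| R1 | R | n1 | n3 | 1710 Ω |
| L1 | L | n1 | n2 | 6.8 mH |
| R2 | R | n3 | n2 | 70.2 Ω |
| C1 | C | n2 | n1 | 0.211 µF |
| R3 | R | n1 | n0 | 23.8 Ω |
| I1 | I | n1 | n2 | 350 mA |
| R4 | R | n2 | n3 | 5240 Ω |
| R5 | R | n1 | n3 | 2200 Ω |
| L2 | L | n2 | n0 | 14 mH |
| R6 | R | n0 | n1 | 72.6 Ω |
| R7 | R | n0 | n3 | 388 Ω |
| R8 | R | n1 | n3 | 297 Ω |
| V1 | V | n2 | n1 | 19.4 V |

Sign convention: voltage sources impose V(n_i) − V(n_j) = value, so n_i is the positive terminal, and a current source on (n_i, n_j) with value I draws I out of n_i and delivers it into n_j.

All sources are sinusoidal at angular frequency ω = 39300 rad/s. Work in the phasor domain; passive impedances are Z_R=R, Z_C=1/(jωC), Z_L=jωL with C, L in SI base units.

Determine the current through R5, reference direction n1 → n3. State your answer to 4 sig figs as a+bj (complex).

MNA unknowns: 3 node voltages V₁..V_3 plus 1 source current (V1)
R1: Y=0.0005848+0.000j on G[1,3]
L1: Y=0.000-0.003742j on G[1,2]
R2: Y=0.01425+0.000j on G[3,2]
C1: Y=0.000+0.008292j on G[2,1]
R3: Y=0.04202+0.000j on G[1,0]
I1: z[1]−=0.35, z[2]+=0.35
R4: Y=0.0001908+0.000j on G[2,3]
R5: Y=0.0004545+0.000j on G[1,3]
L2: Y=0.000-0.001818j on G[2,0]
R6: Y=0.01377+0.000j on G[0,1]
R7: Y=0.002577+0.000j on G[0,3]
R8: Y=0.003367+0.000j on G[1,3]
V1: row V2−V1=19.4, i_V1 at 2,1
solve → V1=-0.5988+0.5886j, V2=18.80+0.5886j, V3=12.55+0.5178j
aux → i_V1=0.2587-0.05513j

-0.005976+3.219e-05j A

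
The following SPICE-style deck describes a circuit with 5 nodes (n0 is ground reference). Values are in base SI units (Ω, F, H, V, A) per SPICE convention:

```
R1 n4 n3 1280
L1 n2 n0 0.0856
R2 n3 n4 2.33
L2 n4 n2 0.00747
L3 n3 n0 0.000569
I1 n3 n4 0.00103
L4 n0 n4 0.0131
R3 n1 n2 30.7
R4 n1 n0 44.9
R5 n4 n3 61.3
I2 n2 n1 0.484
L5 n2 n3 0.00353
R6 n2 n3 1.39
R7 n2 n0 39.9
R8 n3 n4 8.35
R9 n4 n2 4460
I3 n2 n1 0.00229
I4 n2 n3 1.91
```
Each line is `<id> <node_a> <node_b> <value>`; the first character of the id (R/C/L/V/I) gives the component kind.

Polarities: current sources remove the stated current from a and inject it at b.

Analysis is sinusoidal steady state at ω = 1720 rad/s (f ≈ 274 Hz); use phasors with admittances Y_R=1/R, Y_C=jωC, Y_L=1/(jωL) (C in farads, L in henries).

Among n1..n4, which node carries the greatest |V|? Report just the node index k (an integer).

1

MNA unknowns: 4 node voltages V₁..V_4
R1: Y=0.0007813+0.000j on G[4,3]
L1: Y=0.000-0.006792j on G[2,0]
R2: Y=0.4292+0.000j on G[3,4]
L2: Y=0.000-0.07783j on G[4,2]
L3: Y=0.000-1.022j on G[3,0]
I1: z[3]−=0.00103, z[4]+=0.00103
L4: Y=0.000-0.04438j on G[0,4]
R3: Y=0.03257+0.000j on G[1,2]
R4: Y=0.02227+0.000j on G[1,0]
R5: Y=0.01631+0.000j on G[4,3]
I2: z[2]−=0.484, z[1]+=0.484
L5: Y=0.000-0.1647j on G[2,3]
R6: Y=0.7194+0.000j on G[2,3]
R7: Y=0.02506+0.000j on G[2,0]
R8: Y=0.1198+0.000j on G[3,4]
R9: Y=0.0002242+0.000j on G[4,2]
I3: z[2]−=0.00229, z[1]+=0.00229
I4: z[2]−=1.91, z[3]+=1.91
solve → V1=7.384-0.5334j, V2=-2.496-0.8981j, V3=-0.009436-0.1026j, V4=-0.1757+0.2022j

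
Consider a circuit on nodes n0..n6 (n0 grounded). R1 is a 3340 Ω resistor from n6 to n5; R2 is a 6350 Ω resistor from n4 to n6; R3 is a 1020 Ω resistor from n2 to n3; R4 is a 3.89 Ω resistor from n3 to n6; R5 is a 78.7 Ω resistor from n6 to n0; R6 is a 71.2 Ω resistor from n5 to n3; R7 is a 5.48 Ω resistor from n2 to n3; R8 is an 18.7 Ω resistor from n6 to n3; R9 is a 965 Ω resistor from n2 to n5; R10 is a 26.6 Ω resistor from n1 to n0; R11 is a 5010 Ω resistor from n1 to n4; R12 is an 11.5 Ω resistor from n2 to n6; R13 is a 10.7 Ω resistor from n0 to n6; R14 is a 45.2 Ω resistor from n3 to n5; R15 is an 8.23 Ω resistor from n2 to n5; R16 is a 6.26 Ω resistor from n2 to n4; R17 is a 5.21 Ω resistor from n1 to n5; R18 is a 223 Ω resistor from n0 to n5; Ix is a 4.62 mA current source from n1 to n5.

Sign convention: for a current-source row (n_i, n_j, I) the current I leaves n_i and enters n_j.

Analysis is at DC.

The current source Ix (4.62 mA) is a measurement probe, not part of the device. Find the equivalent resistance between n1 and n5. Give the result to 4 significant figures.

Element admittances at DC:
  Y(R1) = 0.0002994 S between n6,n5
  Y(R2) = 0.0001575 S between n4,n6
  Y(R3) = 0.0009804 S between n2,n3
  Y(R4) = 0.2571 S between n3,n6
  Y(R5) = 0.01271 S between n6,n0
  Y(R6) = 0.01404 S between n5,n3
  Y(R7) = 0.1825 S between n2,n3
  Y(R8) = 0.05348 S between n6,n3
  Y(R9) = 0.001036 S between n2,n5
  Y(R10) = 0.03759 S between n1,n0
  Y(R11) = 0.0001996 S between n1,n4
  Y(R12) = 0.08696 S between n2,n6
  Y(R13) = 0.09346 S between n0,n6
  Y(R14) = 0.02212 S between n3,n5
  Y(R15) = 0.1215 S between n2,n5
  Y(R16) = 0.1597 S between n2,n4
  Y(R17) = 0.1919 S between n1,n5
  Y(R18) = 0.004484 S between n0,n5
  Ix: injects 0.00462 A into n5 (from n1)
Assemble and solve the 6×6 MNA system:
  V(n1)=-0.01289  V(n2)=0.006005  V(n3)=0.005128  V(n4)=0.005979  V(n5)=0.008631  V(n6)=0.004201

R_eq = 4.659 Ω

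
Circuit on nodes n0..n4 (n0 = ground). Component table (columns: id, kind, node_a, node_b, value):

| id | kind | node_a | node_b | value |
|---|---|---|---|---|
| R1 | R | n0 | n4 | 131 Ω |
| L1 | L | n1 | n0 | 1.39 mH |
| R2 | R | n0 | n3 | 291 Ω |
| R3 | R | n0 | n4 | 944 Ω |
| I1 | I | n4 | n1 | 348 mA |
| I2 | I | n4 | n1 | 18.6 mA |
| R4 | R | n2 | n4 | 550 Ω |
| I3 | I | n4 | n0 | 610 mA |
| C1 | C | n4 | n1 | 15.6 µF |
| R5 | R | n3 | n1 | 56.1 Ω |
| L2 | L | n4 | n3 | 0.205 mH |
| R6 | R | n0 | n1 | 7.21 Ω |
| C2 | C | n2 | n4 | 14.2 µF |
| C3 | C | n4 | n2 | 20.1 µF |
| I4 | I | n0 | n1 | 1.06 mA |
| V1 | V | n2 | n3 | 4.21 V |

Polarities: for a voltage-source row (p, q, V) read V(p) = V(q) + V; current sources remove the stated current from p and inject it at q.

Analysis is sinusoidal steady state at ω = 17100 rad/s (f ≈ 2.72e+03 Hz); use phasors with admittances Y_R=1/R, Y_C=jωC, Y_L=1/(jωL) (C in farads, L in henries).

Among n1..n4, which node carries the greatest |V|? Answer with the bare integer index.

3

Element admittances at ω=17100 rad/s:
  Y(R1) = 0.007634+0.000j S between n0,n4
  Y(L1) = 0.000-0.04207j S between n1,n0
  Y(R2) = 0.003436+0.000j S between n0,n3
  Y(R3) = 0.001059+0.000j S between n0,n4
  I1: injects 0.348 A into n1 (from n4)
  I2: injects 0.0186 A into n1 (from n4)
  Y(R4) = 0.001818+0.000j S between n2,n4
  I3: injects 0.61 A into n0 (from n4)
  Y(C1) = 0.000+0.2668j S between n4,n1
  Y(R5) = 0.01783+0.000j S between n3,n1
  Y(L2) = 0.000-0.2853j S between n4,n3
  Y(R6) = 0.1387+0.000j S between n0,n1
  Y(C2) = 0.000+0.2428j S between n2,n4
  Y(C3) = 0.000+0.3437j S between n4,n2
  I4: injects 0.00106 A into n1 (from n0)
  V1: constraint V(n2)−V(n3) = 4.21
Assemble and solve the 5×5 MNA system:
  V(n1)=-3.500-1.187j  V(n2)=-7.829+0.9597j  V(n3)=-12.04+0.9597j  V(n4)=-3.708+1.627j
  i(V1)=-0.3840+2.418j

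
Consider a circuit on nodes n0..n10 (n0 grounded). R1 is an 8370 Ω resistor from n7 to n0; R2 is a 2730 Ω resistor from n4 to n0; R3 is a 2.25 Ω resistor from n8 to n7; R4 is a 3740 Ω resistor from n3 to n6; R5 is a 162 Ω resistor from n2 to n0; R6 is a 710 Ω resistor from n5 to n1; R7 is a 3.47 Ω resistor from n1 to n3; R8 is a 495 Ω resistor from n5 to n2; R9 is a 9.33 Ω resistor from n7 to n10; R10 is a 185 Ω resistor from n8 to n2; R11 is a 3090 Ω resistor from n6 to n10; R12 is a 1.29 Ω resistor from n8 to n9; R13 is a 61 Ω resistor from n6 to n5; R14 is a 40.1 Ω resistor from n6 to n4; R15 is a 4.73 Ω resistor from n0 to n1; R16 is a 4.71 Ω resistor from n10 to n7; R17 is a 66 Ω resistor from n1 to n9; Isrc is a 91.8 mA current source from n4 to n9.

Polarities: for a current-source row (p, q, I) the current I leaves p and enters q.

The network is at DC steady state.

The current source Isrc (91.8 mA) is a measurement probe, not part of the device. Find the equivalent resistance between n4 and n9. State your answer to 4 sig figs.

MNA unknowns: 10 node voltages V₁..V_10
R1: Y=0.0001195 on G[7,0]
R2: Y=0.0003663 on G[4,0]
R3: Y=0.4444 on G[8,7]
R4: Y=0.0002674 on G[3,6]
R5: Y=0.006173 on G[2,0]
R6: Y=0.001408 on G[5,1]
R7: Y=0.2882 on G[1,3]
R8: Y=0.002020 on G[5,2]
R9: Y=0.1072 on G[7,10]
R10: Y=0.005405 on G[8,2]
R11: Y=0.0003236 on G[6,10]
R12: Y=0.7752 on G[8,9]
R13: Y=0.01639 on G[6,5]
R14: Y=0.02494 on G[6,4]
R15: Y=0.2114 on G[0,1]
R16: Y=0.2123 on G[10,7]
R17: Y=0.01515 on G[1,9]
Isrc: z[4]−=0.0918, z[9]+=0.0918
solve → V1=0.09111, V2=-1.558, V3=0.06856, V4=-27.51, V5=-20.20, V6=-24.23, V7=3.608, V8=3.629, V9=3.677, V10=3.579

R_eq = 339.7 Ω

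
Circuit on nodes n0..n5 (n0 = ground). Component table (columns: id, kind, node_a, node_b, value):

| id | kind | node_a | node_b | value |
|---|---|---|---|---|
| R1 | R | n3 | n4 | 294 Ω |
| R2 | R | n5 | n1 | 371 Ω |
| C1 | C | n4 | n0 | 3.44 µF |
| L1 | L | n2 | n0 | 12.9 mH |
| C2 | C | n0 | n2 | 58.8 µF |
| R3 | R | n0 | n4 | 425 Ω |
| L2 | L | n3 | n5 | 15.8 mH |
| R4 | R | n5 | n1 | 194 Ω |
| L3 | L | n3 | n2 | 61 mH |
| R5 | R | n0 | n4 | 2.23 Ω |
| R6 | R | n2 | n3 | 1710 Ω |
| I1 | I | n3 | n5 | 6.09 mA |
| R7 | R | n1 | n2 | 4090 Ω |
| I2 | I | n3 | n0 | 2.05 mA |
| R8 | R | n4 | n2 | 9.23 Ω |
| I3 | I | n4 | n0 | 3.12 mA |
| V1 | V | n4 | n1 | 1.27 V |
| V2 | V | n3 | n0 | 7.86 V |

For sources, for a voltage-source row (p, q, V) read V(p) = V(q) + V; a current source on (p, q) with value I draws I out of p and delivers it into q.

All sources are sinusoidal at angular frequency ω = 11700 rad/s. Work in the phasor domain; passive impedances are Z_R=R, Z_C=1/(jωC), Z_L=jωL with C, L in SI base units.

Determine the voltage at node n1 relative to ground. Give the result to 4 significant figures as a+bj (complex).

-1.188-0.06393j V

MNA unknowns: 5 node voltages V₁..V_5 plus 2 source currents (V1, V2)
R1: Y=0.003401+0.000j on G[3,4]
R2: Y=0.002695+0.000j on G[5,1]
C1: Y=0.000+0.04025j on G[4,0]
L1: Y=0.000-0.006626j on G[2,0]
C2: Y=0.000+0.6880j on G[0,2]
R3: Y=0.002353+0.000j on G[0,4]
L2: Y=0.000-0.005409j on G[3,5]
R4: Y=0.005155+0.000j on G[5,1]
L3: Y=0.000-0.001401j on G[3,2]
R5: Y=0.4484+0.000j on G[0,4]
R6: Y=0.0005848+0.000j on G[2,3]
I1: z[3]−=0.00609, z[5]+=0.00609
R7: Y=0.0002445+0.000j on G[1,2]
I2: z[3]−=0.00205, z[0]+=0.00205
R8: Y=0.1083+0.000j on G[4,2]
I3: z[4]−=0.00312, z[0]+=0.00312
V1: row V4−V1=1.27, i_V1 at 4,1
V2: row V3−V0=7.86, i_V2 at 3,0
solve → V1=-1.188-0.06393j, V2=-0.02271-0.02304j, V3=7.860+0.000j, V4=0.08195-0.06393j, V5=2.281-3.908j
aux → i_V1=-0.02752+0.03017j, i_V2=-0.06038+0.04099j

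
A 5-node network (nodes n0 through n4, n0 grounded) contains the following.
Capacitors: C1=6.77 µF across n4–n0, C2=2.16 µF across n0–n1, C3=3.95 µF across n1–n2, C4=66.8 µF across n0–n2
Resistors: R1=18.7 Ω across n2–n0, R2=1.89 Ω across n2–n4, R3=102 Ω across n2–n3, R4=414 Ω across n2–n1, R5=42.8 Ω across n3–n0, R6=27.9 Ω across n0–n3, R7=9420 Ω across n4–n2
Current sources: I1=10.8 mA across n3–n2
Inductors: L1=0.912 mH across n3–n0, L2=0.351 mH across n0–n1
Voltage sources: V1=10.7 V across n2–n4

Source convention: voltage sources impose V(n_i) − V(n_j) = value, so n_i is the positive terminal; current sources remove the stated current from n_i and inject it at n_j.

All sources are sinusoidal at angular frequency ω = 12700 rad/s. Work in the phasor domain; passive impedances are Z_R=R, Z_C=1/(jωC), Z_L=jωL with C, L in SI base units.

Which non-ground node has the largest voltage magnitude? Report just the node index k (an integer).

MNA unknowns: 4 node voltages V₁..V_4 plus 1 source current (V1)
C1: Y=0.000+0.08598j on G[4,0]
C2: Y=0.000+0.02743j on G[0,1]
R1: Y=0.05348+0.000j on G[2,0]
R2: Y=0.5291+0.000j on G[2,4]
I1: z[3]−=0.0108, z[2]+=0.0108
R3: Y=0.009804+0.000j on G[2,3]
R4: Y=0.002415+0.000j on G[2,1]
R5: Y=0.02336+0.000j on G[3,0]
C3: Y=0.000+0.05017j on G[1,2]
C4: Y=0.000+0.8484j on G[0,2]
L1: Y=0.000-0.08634j on G[3,0]
L2: Y=0.000-0.2243j on G[0,1]
R6: Y=0.03584+0.000j on G[0,3]
R7: Y=0.0001062+0.000j on G[4,2]
V1: row V2−V4=10.7, i_V1 at 2,4
solve → V1=-0.3136+0.002743j, V2=0.9150+0.05113j, V3=-0.01388-0.01010j, V4=-9.785+0.05113j
aux → i_V1=-5.667-0.8413j

4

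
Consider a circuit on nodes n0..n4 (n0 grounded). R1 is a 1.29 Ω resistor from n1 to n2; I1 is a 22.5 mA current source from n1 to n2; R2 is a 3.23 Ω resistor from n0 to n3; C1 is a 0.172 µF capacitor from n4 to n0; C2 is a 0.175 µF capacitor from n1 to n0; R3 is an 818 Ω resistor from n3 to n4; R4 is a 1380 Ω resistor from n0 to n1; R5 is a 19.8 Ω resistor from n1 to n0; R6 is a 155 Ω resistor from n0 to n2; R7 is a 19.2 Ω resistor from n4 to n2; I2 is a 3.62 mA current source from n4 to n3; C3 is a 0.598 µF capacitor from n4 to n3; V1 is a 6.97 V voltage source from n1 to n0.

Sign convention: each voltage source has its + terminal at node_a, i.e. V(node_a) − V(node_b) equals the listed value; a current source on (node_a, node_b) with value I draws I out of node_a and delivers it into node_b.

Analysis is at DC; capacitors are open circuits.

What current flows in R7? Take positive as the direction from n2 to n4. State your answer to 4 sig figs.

MNA unknowns: 4 node voltages V₁..V_4 plus 1 source current (V1)
R1: Y=0.7752 on G[1,2]
I1: z[1]−=0.0225, z[2]+=0.0225
R2: Y=0.3096 on G[0,3]
C1: Y=0.000 on G[4,0]
C2: Y=0.000 on G[1,0]
R3: Y=0.001222 on G[3,4]
R4: Y=0.0007246 on G[0,1]
R5: Y=0.05051 on G[1,0]
R6: Y=0.006452 on G[0,2]
R7: Y=0.05208 on G[4,2]
I2: z[4]−=0.00362, z[3]+=0.00362
C3: Y=0.000 on G[4,3]
V1: row V1−V0=6.97, i_V1 at 1,0
solve → V1=6.970, V2=6.926, V3=0.03800, V4=6.700
aux → i_V1=-0.4135

0.01176 A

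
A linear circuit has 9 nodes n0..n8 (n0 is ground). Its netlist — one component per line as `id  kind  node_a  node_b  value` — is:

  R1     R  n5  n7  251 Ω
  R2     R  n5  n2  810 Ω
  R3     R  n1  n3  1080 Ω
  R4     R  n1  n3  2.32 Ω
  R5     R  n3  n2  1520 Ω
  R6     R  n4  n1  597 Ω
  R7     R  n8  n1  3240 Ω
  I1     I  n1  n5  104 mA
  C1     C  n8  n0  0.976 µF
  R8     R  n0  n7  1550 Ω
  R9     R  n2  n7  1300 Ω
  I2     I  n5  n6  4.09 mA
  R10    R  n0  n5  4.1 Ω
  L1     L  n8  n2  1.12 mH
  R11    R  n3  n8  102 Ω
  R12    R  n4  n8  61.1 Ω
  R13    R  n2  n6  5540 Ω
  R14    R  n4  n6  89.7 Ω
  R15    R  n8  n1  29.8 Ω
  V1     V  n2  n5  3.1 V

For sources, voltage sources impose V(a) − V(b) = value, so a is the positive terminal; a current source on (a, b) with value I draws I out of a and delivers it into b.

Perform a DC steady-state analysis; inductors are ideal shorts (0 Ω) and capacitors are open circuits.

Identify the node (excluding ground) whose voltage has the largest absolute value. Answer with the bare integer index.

MNA unknowns: 8 node voltages V₁..V_8 plus 2 source currents (L1, V1)
R1: Y=0.003984 on G[5,7]
R2: Y=0.001235 on G[5,2]
R3: Y=0.0009259 on G[1,3]
R4: Y=0.4310 on G[1,3]
R5: Y=0.0006579 on G[3,2]
R6: Y=0.001675 on G[4,1]
R7: Y=0.0003086 on G[8,1]
I1: z[1]−=0.104, z[5]+=0.104
C1: Y=0.000 on G[8,0]
R8: Y=0.0006452 on G[0,7]
R9: Y=0.0007692 on G[2,7]
I2: z[5]−=0.00409, z[6]+=0.00409
R10: Y=0.2439 on G[0,5]
L1: row V8−V2=0, i_L1 at 8,2
R11: Y=0.009804 on G[3,8]
R12: Y=0.01637 on G[4,8]
R13: Y=0.0001805 on G[2,6]
R14: Y=0.01115 on G[4,6]
R15: Y=0.03356 on G[8,1]
V1: row V2−V5=3.1, i_V1 at 2,5
solve → V1=0.8263, V2=3.099, V3=0.8800, V4=3.111, V5=-0.001166, V6=3.472, V7=0.4407, V8=3.099
aux → i_L1=-0.09852, i_V1=-0.1058

6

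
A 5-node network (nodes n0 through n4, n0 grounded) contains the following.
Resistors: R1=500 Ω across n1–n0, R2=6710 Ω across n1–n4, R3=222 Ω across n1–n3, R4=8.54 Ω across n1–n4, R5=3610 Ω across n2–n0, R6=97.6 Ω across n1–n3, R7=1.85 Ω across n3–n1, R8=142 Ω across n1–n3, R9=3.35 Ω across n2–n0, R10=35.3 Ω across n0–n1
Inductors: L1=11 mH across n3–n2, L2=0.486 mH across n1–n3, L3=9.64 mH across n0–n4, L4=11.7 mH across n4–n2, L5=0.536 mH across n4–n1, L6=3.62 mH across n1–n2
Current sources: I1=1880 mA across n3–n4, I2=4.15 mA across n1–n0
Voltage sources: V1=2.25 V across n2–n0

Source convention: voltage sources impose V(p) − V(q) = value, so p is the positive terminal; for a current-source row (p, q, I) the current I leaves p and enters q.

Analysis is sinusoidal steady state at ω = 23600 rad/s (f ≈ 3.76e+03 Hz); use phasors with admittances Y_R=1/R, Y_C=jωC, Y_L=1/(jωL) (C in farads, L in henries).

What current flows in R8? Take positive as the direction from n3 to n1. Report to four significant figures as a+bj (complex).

-0.02289-0.003898j A

Element admittances at ω=23600 rad/s:
  Y(R1) = 0.002000+0.000j S between n1,n0
  Y(L1) = 0.000-0.003852j S between n3,n2
  Y(L2) = 0.000-0.08719j S between n1,n3
  Y(R2) = 0.0001490+0.000j S between n1,n4
  Y(R3) = 0.004505+0.000j S between n1,n3
  Y(R4) = 0.1171+0.000j S between n1,n4
  Y(R5) = 0.0002770+0.000j S between n2,n0
  Y(R6) = 0.01025+0.000j S between n1,n3
  Y(R7) = 0.5405+0.000j S between n3,n1
  Y(L3) = 0.000-0.004396j S between n0,n4
  I1: injects 1.88 A into n4 (from n3)
  Y(R8) = 0.007042+0.000j S between n1,n3
  Y(L4) = 0.000-0.003622j S between n4,n2
  Y(R9) = 0.2985+0.000j S between n2,n0
  I2: injects 0.00415 A into n0 (from n1)
  Y(R10) = 0.02833+0.000j S between n0,n1
  Y(L5) = 0.000-0.07905j S between n4,n1
  Y(L6) = 0.000-0.01171j S between n1,n2
  V1: constraint V(n2)−V(n0) = 2.25
Assemble and solve the 5×5 MNA system:
  V(n1)=-1.737-0.4249j  V(n2)=2.250+0.000j  V(n3)=-4.987-0.9785j  V(n4)=8.707+7.143j
  i(V1)=-0.6551+0.05116j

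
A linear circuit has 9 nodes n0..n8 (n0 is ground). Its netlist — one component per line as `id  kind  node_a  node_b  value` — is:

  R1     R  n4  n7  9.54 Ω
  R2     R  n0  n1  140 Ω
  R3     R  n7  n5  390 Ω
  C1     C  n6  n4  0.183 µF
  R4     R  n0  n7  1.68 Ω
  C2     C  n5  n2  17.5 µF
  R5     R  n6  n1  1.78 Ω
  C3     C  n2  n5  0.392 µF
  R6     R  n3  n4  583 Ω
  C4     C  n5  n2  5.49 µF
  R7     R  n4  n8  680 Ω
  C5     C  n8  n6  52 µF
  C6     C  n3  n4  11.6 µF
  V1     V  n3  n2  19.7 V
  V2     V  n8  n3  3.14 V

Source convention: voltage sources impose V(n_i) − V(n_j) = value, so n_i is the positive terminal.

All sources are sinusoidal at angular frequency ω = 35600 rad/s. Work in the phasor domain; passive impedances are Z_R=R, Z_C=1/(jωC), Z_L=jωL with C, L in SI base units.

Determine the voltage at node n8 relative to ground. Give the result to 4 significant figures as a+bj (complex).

3.309-0.04781j V

Apply KCL at each of the 8 non-ground nodes and solve the resulting linear system.
Node n1: branches {R2, R5} → V_1 = 3.257-0.03466j
Node n2: branches {C2, C3, C4, V1} → V_2 = -19.53-0.04781j
Node n3: branches {R6, C6, V1, V2} → V_3 = 0.1689-0.04781j
Node n4: branches {R1, C1, R6, R7, C6} → V_4 = 0.2158+0.005426j
Node n5: branches {R3, C2, C3, C4} → V_5 = -19.53-0.1079j
Node n6: branches {C1, R5, C5} → V_6 = 3.298-0.03510j
Node n7: branches {R1, R3, R4} → V_7 = -0.03908+0.0004159j
Node n8: branches {R7, C5, V2} → V_8 = 3.309-0.04781j
Source currents: i(V1)=-0.04998-0.0002776j, i(V2)=-0.02807-0.01975j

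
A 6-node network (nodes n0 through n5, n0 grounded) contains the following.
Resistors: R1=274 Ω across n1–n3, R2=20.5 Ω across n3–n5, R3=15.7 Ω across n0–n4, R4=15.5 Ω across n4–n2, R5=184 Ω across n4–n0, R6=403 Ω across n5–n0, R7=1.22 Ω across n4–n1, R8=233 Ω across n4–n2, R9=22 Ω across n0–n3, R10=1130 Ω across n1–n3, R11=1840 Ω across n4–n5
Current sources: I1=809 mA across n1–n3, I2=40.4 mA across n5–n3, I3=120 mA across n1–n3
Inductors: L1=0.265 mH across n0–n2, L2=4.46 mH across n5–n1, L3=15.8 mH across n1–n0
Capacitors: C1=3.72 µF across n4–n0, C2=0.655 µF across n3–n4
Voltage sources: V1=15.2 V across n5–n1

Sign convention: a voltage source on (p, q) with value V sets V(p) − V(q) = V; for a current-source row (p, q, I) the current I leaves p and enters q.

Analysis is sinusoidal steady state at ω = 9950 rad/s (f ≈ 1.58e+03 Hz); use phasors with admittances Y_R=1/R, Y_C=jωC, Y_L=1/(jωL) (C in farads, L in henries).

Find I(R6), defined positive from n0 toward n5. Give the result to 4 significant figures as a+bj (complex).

Apply KCL at each of the 5 non-ground nodes and solve the resulting linear system.
Node n1: branches {R1, I1, L2, L3, R7, I3, R10, V1} → V_1 = -5.634+0.7382j
Node n2: branches {R4, L1, R8} → V_2 = -0.3085-0.8131j
Node n3: branches {R1, I1, R2, I2, R9, I3, C2, R10} → V_3 = 14.17-0.8523j
Node n4: branches {R3, R4, R5, R7, C1, R8, C2, R11} → V_4 = -4.790+0.8875j
Node n5: branches {R2, I2, L2, R6, R11, V1} → V_5 = 9.566+0.7382j
Source currents: i(V1)=0.1524+0.2632j

-0.02374-0.001832j A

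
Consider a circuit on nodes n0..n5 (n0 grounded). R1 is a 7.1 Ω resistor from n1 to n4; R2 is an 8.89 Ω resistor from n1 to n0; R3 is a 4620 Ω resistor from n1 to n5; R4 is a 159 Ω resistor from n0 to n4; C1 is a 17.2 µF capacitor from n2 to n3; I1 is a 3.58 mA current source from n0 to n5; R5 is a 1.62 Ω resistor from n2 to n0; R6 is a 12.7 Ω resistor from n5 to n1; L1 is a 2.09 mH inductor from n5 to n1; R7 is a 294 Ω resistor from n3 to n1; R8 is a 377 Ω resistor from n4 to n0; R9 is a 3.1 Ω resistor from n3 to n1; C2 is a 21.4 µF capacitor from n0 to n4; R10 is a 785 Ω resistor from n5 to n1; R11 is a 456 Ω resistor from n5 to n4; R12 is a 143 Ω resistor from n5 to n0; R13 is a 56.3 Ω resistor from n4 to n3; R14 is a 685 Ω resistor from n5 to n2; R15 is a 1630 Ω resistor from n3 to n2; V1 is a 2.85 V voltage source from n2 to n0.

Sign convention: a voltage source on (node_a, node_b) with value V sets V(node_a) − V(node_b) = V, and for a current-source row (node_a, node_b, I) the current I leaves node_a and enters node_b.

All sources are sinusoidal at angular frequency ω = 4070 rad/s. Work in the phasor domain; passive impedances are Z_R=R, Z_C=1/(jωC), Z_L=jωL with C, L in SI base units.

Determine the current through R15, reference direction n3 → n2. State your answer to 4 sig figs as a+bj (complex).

Apply KCL at each of the 5 non-ground nodes and solve the resulting linear system.
Node n1: branches {R1, R2, R3, R6, L1, R7, R9, R10} → V_1 = 0.6900+0.5647j
Node n2: branches {C1, R5, R14, R15, V1} → V_2 = 2.850+0.000j
Node n3: branches {C1, R7, R9, R13, R15} → V_3 = 0.8894+0.9425j
Node n4: branches {R1, R4, R8, C2, R11, R13} → V_4 = 0.7676+0.1805j
Node n5: branches {R3, I1, R6, L1, R10, R11, R12, R14} → V_5 = 0.7285+0.5527j
Source currents: i(V1)=-1.830-0.1359j

-0.001203+0.0005782j A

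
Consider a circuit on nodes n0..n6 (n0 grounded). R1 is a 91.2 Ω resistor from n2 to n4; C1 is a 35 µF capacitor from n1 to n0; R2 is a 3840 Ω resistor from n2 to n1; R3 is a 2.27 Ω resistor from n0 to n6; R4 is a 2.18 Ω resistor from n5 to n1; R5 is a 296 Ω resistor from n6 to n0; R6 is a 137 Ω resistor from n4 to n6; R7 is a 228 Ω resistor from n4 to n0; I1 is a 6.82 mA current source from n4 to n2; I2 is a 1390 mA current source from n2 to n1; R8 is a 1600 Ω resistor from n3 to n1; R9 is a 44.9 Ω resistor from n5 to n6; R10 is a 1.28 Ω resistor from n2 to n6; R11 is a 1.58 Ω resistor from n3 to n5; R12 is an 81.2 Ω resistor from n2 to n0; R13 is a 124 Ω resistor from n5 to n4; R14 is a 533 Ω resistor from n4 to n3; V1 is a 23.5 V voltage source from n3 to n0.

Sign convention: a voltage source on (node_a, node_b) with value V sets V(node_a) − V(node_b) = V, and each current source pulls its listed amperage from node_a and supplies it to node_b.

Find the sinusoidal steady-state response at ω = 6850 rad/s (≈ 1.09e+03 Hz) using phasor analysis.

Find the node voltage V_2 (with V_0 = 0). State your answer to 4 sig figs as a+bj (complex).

Element admittances at ω=6850 rad/s:
  Y(R1) = 0.01096+0.000j S between n2,n4
  Y(C1) = 0.000+0.2397j S between n1,n0
  Y(R2) = 0.0002604+0.000j S between n2,n1
  Y(R3) = 0.4405+0.000j S between n0,n6
  Y(R4) = 0.4587+0.000j S between n5,n1
  Y(R5) = 0.003378+0.000j S between n6,n0
  Y(R6) = 0.007299+0.000j S between n4,n6
  Y(R7) = 0.004386+0.000j S between n4,n0
  I1: injects 0.00682 A into n2 (from n4)
  I2: injects 1.39 A into n1 (from n2)
  Y(R8) = 0.0006250+0.000j S between n3,n1
  Y(R9) = 0.02227+0.000j S between n5,n6
  Y(R10) = 0.7812+0.000j S between n2,n6
  Y(R11) = 0.6329+0.000j S between n3,n5
  Y(R12) = 0.01232+0.000j S between n2,n0
  Y(R13) = 0.008065+0.000j S between n5,n4
  Y(R14) = 0.001876+0.000j S between n4,n3
  V1: constraint V(n3)−V(n0) = 23.5
Assemble and solve the 7×7 MNA system:
  V(n1)=15.47-13.66j  V(n2)=-3.259-0.3317j  V(n3)=23.50+0.000j  V(n4)=4.522-1.569j  V(n5)=19.58-5.604j  V(n6)=-1.655-0.3151j
  i(V1)=-2.521-3.558j

-3.259-0.3317j V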